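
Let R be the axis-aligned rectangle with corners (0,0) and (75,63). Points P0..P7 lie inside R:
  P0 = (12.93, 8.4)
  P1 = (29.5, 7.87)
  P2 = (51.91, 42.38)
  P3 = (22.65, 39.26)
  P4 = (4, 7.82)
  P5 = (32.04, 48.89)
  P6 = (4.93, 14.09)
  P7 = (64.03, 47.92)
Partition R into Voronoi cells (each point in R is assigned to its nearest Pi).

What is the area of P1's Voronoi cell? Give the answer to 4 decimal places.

Area of P1's cell: 956.0359

1. box [0,75]×[0,63]: [(0, 0) (75, 0) (75, 63) (0, 63)]
2. ⊥bis P1·P0 via (21.215,8.135): [(20.9548, 0) (75, 0) (75, 63) (22.9699, 63)]  |A|=3341.3725
3. ⊥bis P1·P2 via (40.705,25.125): [(22.144, 37.1781) (20.9548, 0) (75, 0) (75, 2.8546)]  |A|=1080.0912
4. ⊥bis P1·P3 via (26.075,23.565): [(38.8233, 26.347) (21.6778, 22.6054) (20.9548, 0) (75, 0) (75, 2.8546)]  |A|=956.0359
5. ⊥bis P1·P4 via (16.75,7.845): [(38.8233, 26.347) (21.6778, 22.6054) (20.9548, 0) (75, 0) (75, 2.8546)]  |A|=956.0359
6. ⊥bis P1·P5 via (30.77,28.38): [(38.8233, 26.347) (21.6778, 22.6054) (20.9548, 0) (75, 0) (75, 2.8546)]  |A|=956.0359
7. ⊥bis P1·P6 via (17.215,10.98): [(38.8233, 26.347) (21.6778, 22.6054) (20.9548, 0) (75, 0) (75, 2.8546)]  |A|=956.0359
8. ⊥bis P1·P7 via (46.765,27.895): [(38.8233, 26.347) (21.6778, 22.6054) (20.9548, 0) (75, 0) (75, 2.8546)]  |A|=956.0359
9. canonical 5-gon: [(38.8233, 26.347) (21.6778, 22.6054) (20.9548, 0) (75, 0) (75, 2.8546)]
10. shoelace: 956.0359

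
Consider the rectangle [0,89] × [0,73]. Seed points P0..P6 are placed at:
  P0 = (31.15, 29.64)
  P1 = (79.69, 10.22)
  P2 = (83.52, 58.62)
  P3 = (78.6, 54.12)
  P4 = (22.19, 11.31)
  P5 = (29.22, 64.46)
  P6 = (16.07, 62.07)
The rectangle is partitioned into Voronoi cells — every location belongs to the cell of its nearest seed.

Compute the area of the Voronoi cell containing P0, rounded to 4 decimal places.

1. box [0,89]×[0,73]: [(0, 0) (89, 0) (89, 73) (0, 73)]
2. ⊥bis P0·P1 via (55.42,19.93): [(0, 0) (47.4464, 0) (76.6524, 73) (0, 73)]  |A|=4529.6037
3. ⊥bis P0·P2 via (57.335,44.13): [(0, 0) (47.4464, 0) (61.8429, 35.9838) (41.3592, 73) (0, 73)]  |A|=3876.3945
4. ⊥bis P0·P3 via (54.875,41.88): [(0, 0) (47.4464, 0) (60.1281, 31.6978) (38.8198, 73) (0, 73)]  |A|=3748.3206
5. ⊥bis P0·P4 via (26.67,20.475): [(0, 33.5117) (50.8996, 8.6312) (60.1281, 31.6978) (38.8198, 73) (0, 73)]  |A|=2690.6951
6. ⊥bis P0·P5 via (30.185,47.05): [(0, 45.3769) (0, 33.5117) (50.8996, 8.6312) (60.1281, 31.6978) (51.5955, 48.2367)]  |A|=1497.4289
7. ⊥bis P0·P6 via (23.61,45.855): [(25.6379, 46.798) (0, 34.8763) (0, 33.5117) (50.8996, 8.6312) (60.1281, 31.6978) (51.5955, 48.2367)]  |A|=1362.8224
8. canonical 6-gon: [(25.6379, 46.798) (0, 34.8763) (0, 33.5117) (50.8996, 8.6312) (60.1281, 31.6978) (51.5955, 48.2367)]
9. shoelace: 1362.8224

Area of P0's cell: 1362.8224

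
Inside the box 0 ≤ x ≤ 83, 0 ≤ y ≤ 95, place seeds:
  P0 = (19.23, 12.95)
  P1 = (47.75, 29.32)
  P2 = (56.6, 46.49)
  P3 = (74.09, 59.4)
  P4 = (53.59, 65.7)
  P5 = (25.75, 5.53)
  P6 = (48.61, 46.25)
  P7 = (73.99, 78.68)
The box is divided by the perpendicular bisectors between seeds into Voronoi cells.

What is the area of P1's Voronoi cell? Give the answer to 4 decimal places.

1. box [0,83]×[0,95]: [(0, 0) (83, 0) (83, 95) (0, 95)]
2. ⊥bis P1·P0 via (33.49,21.135): [(0, 79.4817) (45.6211, 0) (83, 0) (83, 95) (0, 95)]  |A|=6071.9783
3. ⊥bis P1·P2 via (52.175,37.905): [(11.9695, 58.6283) (45.6211, 0) (83, 0) (83, 22.0168)]  |A|=1877.6599
4. ⊥bis P1·P3 via (60.92,44.36): [(11.9695, 58.6283) (45.6211, 0) (83, 0) (83, 22.0168)]  |A|=1877.6599
5. ⊥bis P1·P4 via (50.67,47.51): [(25.7922, 51.5036) (15.0711, 53.2246) (45.6211, 0) (83, 0) (83, 22.0168)]  |A|=1851.3622
6. ⊥bis P1·P5 via (36.75,17.425): [(25.7922, 51.5036) (15.0711, 53.2246) (34.3406, 19.6532) (55.5928, 0) (83, 0) (83, 22.0168)]  |A|=1753.3752
7. ⊥bis P1·P6 via (48.18,37.785): [(52.87, 37.5468) (23.205, 39.0537) (34.3406, 19.6532) (55.5928, 0) (83, 0) (83, 22.0168)]  |A|=1497.7975
8. ⊥bis P1·P7 via (60.87,54): [(52.87, 37.5468) (23.205, 39.0537) (34.3406, 19.6532) (55.5928, 0) (83, 0) (83, 22.0168)]  |A|=1497.7975
9. canonical 6-gon: [(52.87, 37.5468) (23.205, 39.0537) (34.3406, 19.6532) (55.5928, 0) (83, 0) (83, 22.0168)]
10. shoelace: 1497.7975

Area of P1's cell: 1497.7975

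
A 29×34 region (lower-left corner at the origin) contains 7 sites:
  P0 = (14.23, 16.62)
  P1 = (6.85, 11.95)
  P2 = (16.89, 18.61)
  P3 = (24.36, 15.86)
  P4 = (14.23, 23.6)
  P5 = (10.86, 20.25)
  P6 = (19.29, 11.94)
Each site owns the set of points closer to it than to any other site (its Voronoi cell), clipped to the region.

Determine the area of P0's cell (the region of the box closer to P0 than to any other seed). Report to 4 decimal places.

Area of P0's cell: 37.4294

1. box [0,29]×[0,34]: [(0, 0) (29, 0) (29, 34) (0, 34)]
2. ⊥bis P0·P1 via (10.54,14.285): [(0, 30.9414) (19.5794, 0) (29, 0) (29, 34) (0, 34)]  |A|=683.093
3. ⊥bis P0·P2 via (15.56,17.615): [(0, 30.9414) (19.5794, 0) (28.7381, 0) (3.302, 34) (0, 34)]  |A|=241.7762
4. ⊥bis P0·P3 via (19.295,16.24): [(0, 30.9414) (18.2359, 2.1232) (19.0483, 12.9522) (3.302, 34) (0, 34)]  |A|=174.3264
5. ⊥bis P0·P4 via (14.23,20.11): [(6.854, 20.11) (18.2359, 2.1232) (19.0483, 12.9522) (13.6934, 20.11)]  |A|=93.4117
6. ⊥bis P0·P5 via (12.545,18.435): [(9.6277, 15.7267) (18.2359, 2.1232) (19.0483, 12.9522) (13.9622, 19.7507)]  |A|=77.1025
7. ⊥bis P0·P6 via (16.76,14.28): [(9.6277, 15.7267) (13.0687, 10.2889) (17.4759, 15.054) (13.9622, 19.7507)]  |A|=37.4294
8. canonical 4-gon: [(9.6277, 15.7267) (13.0687, 10.2889) (17.4759, 15.054) (13.9622, 19.7507)]
9. shoelace: 37.4294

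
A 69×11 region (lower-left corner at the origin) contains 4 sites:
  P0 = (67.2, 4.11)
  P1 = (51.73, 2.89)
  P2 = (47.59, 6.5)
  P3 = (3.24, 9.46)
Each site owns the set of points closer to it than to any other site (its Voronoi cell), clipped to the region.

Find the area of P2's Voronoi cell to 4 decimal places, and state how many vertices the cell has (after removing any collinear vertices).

Area of P2's cell: 276.2371 (4 vertices)

1. box [0,69]×[0,11]: [(0, 0) (69, 0) (69, 11) (0, 11)]
2. ⊥bis P2·P0 via (57.395,5.305): [(0, 0) (56.7484, 0) (58.0891, 11) (0, 11)]  |A|=631.6064
3. ⊥bis P2·P1 via (49.66,4.695): [(0, 0) (45.5661, 0) (55.1578, 11) (0, 11)]  |A|=553.9814
4. ⊥bis P2·P3 via (25.415,7.98): [(24.8824, 0) (45.5661, 0) (55.1578, 11) (25.6166, 11)]  |A|=276.2371
5. canonical 4-gon: [(24.8824, 0) (45.5661, 0) (55.1578, 11) (25.6166, 11)]
6. shoelace: 276.2371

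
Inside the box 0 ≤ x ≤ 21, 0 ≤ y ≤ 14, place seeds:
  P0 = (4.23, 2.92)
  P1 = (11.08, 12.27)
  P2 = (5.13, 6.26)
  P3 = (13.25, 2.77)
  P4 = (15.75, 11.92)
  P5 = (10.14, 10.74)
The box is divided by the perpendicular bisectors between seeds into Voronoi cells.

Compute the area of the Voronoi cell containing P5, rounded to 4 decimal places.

1. box [0,21]×[0,14]: [(0, 0) (21, 0) (21, 14) (0, 14)]
2. ⊥bis P5·P0 via (7.185,6.83): [(0, 12.2601) (16.2223, 0) (21, 0) (21, 14) (0, 14)]  |A|=194.5564
3. ⊥bis P5·P1 via (10.61,11.505): [(0, 12.2601) (16.2223, 0) (21, 0) (21, 5.1216) (6.549, 14) (0, 14)]  |A|=130.4054
4. ⊥bis P5·P2 via (7.635,8.5): [(13.1793, 2.2998) (16.2223, 0) (21, 0) (21, 5.1216) (6.549, 14) (2.7168, 14)]  |A|=103.0462
5. ⊥bis P5·P3 via (11.695,6.755): [(9.842, 6.0319) (15.7597, 8.3411) (6.549, 14) (2.7168, 14)]  |A|=42.646
6. ⊥bis P5·P4 via (12.945,11.33): [(9.842, 6.0319) (13.7395, 7.5528) (13.2493, 9.8835) (6.549, 14) (2.7168, 14)]  |A|=40.0985
7. canonical 5-gon: [(9.842, 6.0319) (13.7395, 7.5528) (13.2493, 9.8835) (6.549, 14) (2.7168, 14)]
8. shoelace: 40.0985

Area of P5's cell: 40.0985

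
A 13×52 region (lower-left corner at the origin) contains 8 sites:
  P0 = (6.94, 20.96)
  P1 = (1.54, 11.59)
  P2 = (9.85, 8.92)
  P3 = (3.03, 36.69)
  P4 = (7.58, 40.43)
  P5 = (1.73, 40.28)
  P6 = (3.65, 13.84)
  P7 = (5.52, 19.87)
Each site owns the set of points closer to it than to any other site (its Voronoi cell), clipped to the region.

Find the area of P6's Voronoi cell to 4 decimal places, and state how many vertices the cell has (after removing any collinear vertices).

Area of P6's cell: 41.2700 (4 vertices)

1. box [0,13]×[0,52]: [(0, 0) (13, 0) (13, 52) (0, 52)]
2. ⊥bis P6·P0 via (5.295,17.4): [(0, 19.8467) (0, 0) (13, 0) (13, 13.8397)]  |A|=218.9615
3. ⊥bis P6·P1 via (2.595,12.715): [(0, 19.8467) (0, 15.1485) (13, 2.9574) (13, 13.8397)]  |A|=101.2728
4. ⊥bis P6·P2 via (6.75,11.38): [(9.8551, 15.2929) (0, 19.8467) (0, 15.1485) (5.5846, 9.9114)]  |A|=49.3596
5. ⊥bis P6·P3 via (3.34,25.265): [(9.8551, 15.2929) (0, 19.8467) (0, 15.1485) (5.5846, 9.9114)]  |A|=49.3596
6. ⊥bis P6·P4 via (5.615,27.135): [(9.8551, 15.2929) (0, 19.8467) (0, 15.1485) (5.5846, 9.9114)]  |A|=49.3596
7. ⊥bis P6·P5 via (2.69,27.06): [(9.8551, 15.2929) (0, 19.8467) (0, 15.1485) (5.5846, 9.9114)]  |A|=49.3596
8. ⊥bis P6·P7 via (4.585,16.855): [(9.8091, 15.2349) (0, 18.2769) (0, 15.1485) (5.5846, 9.9114)]  |A|=41.27
9. canonical 4-gon: [(9.8091, 15.2349) (0, 18.2769) (0, 15.1485) (5.5846, 9.9114)]
10. shoelace: 41.27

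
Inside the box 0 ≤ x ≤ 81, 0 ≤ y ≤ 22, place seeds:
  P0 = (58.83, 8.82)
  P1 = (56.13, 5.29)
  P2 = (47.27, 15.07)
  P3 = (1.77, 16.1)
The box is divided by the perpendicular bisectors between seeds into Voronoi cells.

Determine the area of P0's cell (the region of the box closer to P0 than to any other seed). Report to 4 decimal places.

1. box [0,81]×[0,22]: [(0, 0) (81, 0) (81, 22) (0, 22)]
2. ⊥bis P0·P1 via (57.48,7.055): [(66.7038, 0) (81, 0) (81, 22) (37.9408, 22)]  |A|=630.9099
3. ⊥bis P0·P2 via (53.05,11.945): [(52.4757, 10.8827) (66.7038, 0) (81, 0) (81, 22) (58.4863, 22)]  |A|=516.7044
4. ⊥bis P0·P3 via (30.3,12.46): [(52.4757, 10.8827) (66.7038, 0) (81, 0) (81, 22) (58.4863, 22)]  |A|=516.7044
5. canonical 5-gon: [(52.4757, 10.8827) (66.7038, 0) (81, 0) (81, 22) (58.4863, 22)]
6. shoelace: 516.7044

Area of P0's cell: 516.7044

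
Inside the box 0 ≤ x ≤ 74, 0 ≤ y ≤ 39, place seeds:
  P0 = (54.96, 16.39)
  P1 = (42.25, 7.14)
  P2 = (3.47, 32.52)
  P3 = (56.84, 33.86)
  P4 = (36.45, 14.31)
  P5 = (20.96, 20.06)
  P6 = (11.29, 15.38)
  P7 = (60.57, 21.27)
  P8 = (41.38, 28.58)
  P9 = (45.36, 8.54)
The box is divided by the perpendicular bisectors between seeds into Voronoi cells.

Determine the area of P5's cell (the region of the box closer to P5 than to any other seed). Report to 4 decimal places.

Area of P5's cell: 373.6803

1. box [0,74]×[0,39]: [(0, 0) (74, 0) (74, 39) (0, 39)]
2. ⊥bis P5·P0 via (37.96,18.225): [(0, 0) (35.9928, 0) (40.2025, 39) (0, 39)]  |A|=1485.8074
3. ⊥bis P5·P1 via (31.605,13.6): [(0, 0) (23.3517, 0) (38.7277, 25.337) (40.2025, 39) (0, 39)]  |A|=1325.6645
4. ⊥bis P5·P2 via (12.215,26.29): [(0, 9.1439) (0, 0) (23.3517, 0) (38.7277, 25.337) (40.2025, 39) (21.2697, 39)]  |A|=1008.1495
5. ⊥bis P5·P3 via (38.9,26.96): [(0, 9.1439) (0, 0) (23.3517, 0) (38.7277, 25.337) (38.9022, 26.9542) (34.2692, 39) (21.2697, 39)]  |A|=972.4141
6. ⊥bis P5·P4 via (28.705,17.185): [(0, 9.1439) (0, 0) (22.3258, 0) (35.5585, 35.6478) (34.2692, 39) (21.2697, 39)]  |A|=831.2478
7. ⊥bis P5·P6 via (16.125,17.72): [(12.0735, 26.0914) (23.3568, 2.7774) (35.5585, 35.6478) (34.2692, 39) (21.2697, 39)]  |A|=457.1056
8. ⊥bis P5·P7 via (40.765,20.665): [(12.0735, 26.0914) (23.3568, 2.7774) (35.5585, 35.6478) (34.2692, 39) (21.2697, 39)]  |A|=457.1056
9. ⊥bis P5·P8 via (31.17,24.32): [(12.0735, 26.0914) (23.3568, 2.7774) (31.2671, 24.0872) (25.0449, 39) (21.2697, 39)]  |A|=373.6803
10. ⊥bis P5·P9 via (33.16,14.3): [(12.0735, 26.0914) (23.3568, 2.7774) (31.2671, 24.0872) (25.0449, 39) (21.2697, 39)]  |A|=373.6803
11. canonical 5-gon: [(12.0735, 26.0914) (23.3568, 2.7774) (31.2671, 24.0872) (25.0449, 39) (21.2697, 39)]
12. shoelace: 373.6803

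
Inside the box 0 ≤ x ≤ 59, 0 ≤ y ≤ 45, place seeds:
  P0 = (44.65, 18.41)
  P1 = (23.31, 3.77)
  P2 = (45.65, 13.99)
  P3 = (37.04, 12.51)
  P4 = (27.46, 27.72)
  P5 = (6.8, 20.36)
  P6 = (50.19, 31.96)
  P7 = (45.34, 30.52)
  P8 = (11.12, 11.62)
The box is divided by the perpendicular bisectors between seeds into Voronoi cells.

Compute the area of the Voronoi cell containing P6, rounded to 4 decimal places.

Area of P6's cell: 271.6314

1. box [0,59]×[0,45]: [(0, 0) (59, 0) (59, 45) (0, 45)]
2. ⊥bis P6·P0 via (47.42,25.185): [(0, 44.573) (59, 20.4504) (59, 45) (0, 45)]  |A|=736.8096
3. ⊥bis P6·P1 via (36.75,17.865): [(15.3014, 38.3169) (59, 20.4504) (59, 45) (8.2926, 45)]  |A|=705.8324
4. ⊥bis P6·P2 via (47.92,22.975): [(15.3014, 38.3169) (59, 20.4504) (59, 45) (8.2926, 45)]  |A|=705.8324
5. ⊥bis P6·P3 via (43.615,22.235): [(26.7547, 33.6341) (59, 20.4504) (59, 45) (9.9436, 45)]  |A|=674.5883
6. ⊥bis P6·P4 via (38.825,29.84): [(39.0554, 28.6049) (59, 20.4504) (59, 45) (35.9971, 45)]  |A|=433.3829
7. ⊥bis P6·P5 via (28.495,26.16): [(39.0554, 28.6049) (59, 20.4504) (59, 45) (35.9971, 45)]  |A|=433.3829
8. ⊥bis P6·P7 via (47.765,31.24): [(49.8588, 24.1879) (59, 20.4504) (59, 45) (43.6796, 45)]  |A|=271.6314
9. ⊥bis P6·P8 via (30.655,21.79): [(49.8588, 24.1879) (59, 20.4504) (59, 45) (43.6796, 45)]  |A|=271.6314
10. canonical 4-gon: [(49.8588, 24.1879) (59, 20.4504) (59, 45) (43.6796, 45)]
11. shoelace: 271.6314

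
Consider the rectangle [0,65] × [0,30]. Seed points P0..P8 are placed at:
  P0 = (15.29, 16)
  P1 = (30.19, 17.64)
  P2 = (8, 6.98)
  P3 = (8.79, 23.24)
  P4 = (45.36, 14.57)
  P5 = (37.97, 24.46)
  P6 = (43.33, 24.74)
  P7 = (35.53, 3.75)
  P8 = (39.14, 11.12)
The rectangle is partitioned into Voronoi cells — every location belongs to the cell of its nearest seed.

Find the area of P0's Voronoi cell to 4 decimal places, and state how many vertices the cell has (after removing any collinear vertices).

Area of P0's cell: 205.5292 (4 vertices)

1. box [0,65]×[0,30]: [(0, 0) (65, 0) (65, 30) (0, 30)]
2. ⊥bis P0·P1 via (22.74,16.82): [(0, 0) (24.5913, 0) (21.2893, 30) (0, 30)]  |A|=688.2097
3. ⊥bis P0·P2 via (11.645,11.49): [(0, 20.9015) (24.4673, 1.127) (21.2893, 30) (0, 30)]  |A|=418.6508
4. ⊥bis P0·P3 via (12.04,19.62): [(7.0873, 15.1735) (24.4673, 1.127) (21.4973, 28.1106)]  |A|=213.6283
5. ⊥bis P0·P4 via (30.325,15.285): [(7.0873, 15.1735) (24.4673, 1.127) (21.4973, 28.1106)]  |A|=213.6283
6. ⊥bis P0·P5 via (26.63,20.23): [(7.0873, 15.1735) (24.4673, 1.127) (21.4973, 28.1106)]  |A|=213.6283
7. ⊥bis P0·P6 via (29.31,20.37): [(7.0873, 15.1735) (24.4673, 1.127) (21.4973, 28.1106)]  |A|=213.6283
8. ⊥bis P0·P7 via (25.41,9.875): [(7.0873, 15.1735) (21.5449, 3.4889) (23.7976, 7.211) (21.4973, 28.1106)]  |A|=205.5292
9. ⊥bis P0·P8 via (27.215,13.56): [(7.0873, 15.1735) (21.5449, 3.4889) (23.7976, 7.211) (21.4973, 28.1106)]  |A|=205.5292
10. canonical 4-gon: [(7.0873, 15.1735) (21.5449, 3.4889) (23.7976, 7.211) (21.4973, 28.1106)]
11. shoelace: 205.5292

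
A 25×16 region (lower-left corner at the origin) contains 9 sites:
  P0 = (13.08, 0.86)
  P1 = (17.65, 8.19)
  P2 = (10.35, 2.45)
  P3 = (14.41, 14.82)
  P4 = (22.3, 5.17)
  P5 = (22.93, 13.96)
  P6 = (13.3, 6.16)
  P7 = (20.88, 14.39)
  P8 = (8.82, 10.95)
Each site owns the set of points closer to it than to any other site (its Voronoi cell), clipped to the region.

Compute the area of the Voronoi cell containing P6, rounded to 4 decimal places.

1. box [0,25]×[0,16]: [(0, 0) (25, 0) (25, 16) (0, 16)]
2. ⊥bis P6·P0 via (13.19,3.51): [(0, 4.0575) (25, 3.0198) (25, 16) (0, 16)]  |A|=311.534
3. ⊥bis P6·P1 via (15.475,7.175): [(0, 4.0575) (17.2643, 3.3409) (11.3567, 16) (0, 16)]  |A|=174.9718
4. ⊥bis P6·P2 via (11.825,4.305): [(0, 13.7076) (12.8047, 3.526) (17.2643, 3.3409) (11.3567, 16) (0, 16)]  |A|=113.1884
5. ⊥bis P6·P3 via (13.855,10.49): [(2.1616, 11.9888) (12.8047, 3.526) (17.2643, 3.3409) (13.9326, 10.48)]  |A|=57.3894
6. ⊥bis P6·P4 via (17.8,5.665): [(2.1616, 11.9888) (12.8047, 3.526) (17.2643, 3.3409) (13.9326, 10.48)]  |A|=57.3894
7. ⊥bis P6·P5 via (18.115,10.06): [(2.1616, 11.9888) (12.8047, 3.526) (17.2643, 3.3409) (13.9326, 10.48)]  |A|=57.3894
8. ⊥bis P6·P7 via (17.09,10.275): [(2.1616, 11.9888) (12.8047, 3.526) (17.2643, 3.3409) (13.9326, 10.48)]  |A|=57.3894
9. ⊥bis P6·P8 via (11.06,8.555): [(13.2164, 10.5719) (8.9555, 6.5867) (12.8047, 3.526) (17.2643, 3.3409) (13.9326, 10.48)]  |A|=32.3431
10. canonical 5-gon: [(13.2164, 10.5719) (8.9555, 6.5867) (12.8047, 3.526) (17.2643, 3.3409) (13.9326, 10.48)]
11. shoelace: 32.3431

Area of P6's cell: 32.3431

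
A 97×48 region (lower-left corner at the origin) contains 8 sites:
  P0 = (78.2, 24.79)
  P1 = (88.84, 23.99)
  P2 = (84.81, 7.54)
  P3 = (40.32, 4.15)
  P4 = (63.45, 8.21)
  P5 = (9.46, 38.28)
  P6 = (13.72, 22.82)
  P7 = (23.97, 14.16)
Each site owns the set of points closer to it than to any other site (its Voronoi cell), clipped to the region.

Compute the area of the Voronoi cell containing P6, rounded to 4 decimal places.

Area of P6's cell: 528.8725

1. box [0,97]×[0,48]: [(0, 0) (97, 0) (97, 48) (0, 48)]
2. ⊥bis P6·P0 via (45.96,23.805): [(0, 0) (46.6873, 0) (45.2208, 48) (0, 48)]  |A|=2205.794
3. ⊥bis P6·P1 via (51.28,23.405): [(0, 0) (46.6873, 0) (45.2208, 48) (0, 48)]  |A|=2205.794
4. ⊥bis P6·P2 via (49.265,15.18): [(0, 0) (46.0022, 0) (46.602, 2.7906) (45.2208, 48) (0, 48)]  |A|=2204.8382
5. ⊥bis P6·P3 via (27.02,13.485): [(0, 0) (17.5552, 0) (45.4721, 39.7745) (45.2208, 48) (0, 48)]  |A|=1626.4352
6. ⊥bis P6·P4 via (38.585,15.515): [(0, 0) (17.5552, 0) (45.4721, 39.7745) (45.2208, 48) (0, 48)]  |A|=1626.4352
7. ⊥bis P6·P5 via (11.59,30.55): [(0, 27.3564) (0, 0) (17.5552, 0) (45.4721, 39.7745) (45.4687, 39.8853)]  |A|=973.6386
8. ⊥bis P6·P7 via (18.845,18.49): [(34.3277, 36.8154) (0, 27.3564) (0, 0) (3.2232, 0)]  |A|=528.8725
9. canonical 4-gon: [(34.3277, 36.8154) (0, 27.3564) (0, 0) (3.2232, 0)]
10. shoelace: 528.8725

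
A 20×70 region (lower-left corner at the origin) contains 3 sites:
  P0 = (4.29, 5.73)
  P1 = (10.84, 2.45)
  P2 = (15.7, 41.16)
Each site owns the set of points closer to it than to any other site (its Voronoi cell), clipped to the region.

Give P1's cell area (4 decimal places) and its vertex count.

Area of P1's cell: 194.5073 (4 vertices)

1. box [0,20]×[0,70]: [(0, 0) (20, 0) (20, 70) (0, 70)]
2. ⊥bis P1·P0 via (7.565,4.09): [(5.5169, 0) (20, 0) (20, 28.9221)]  |A|=209.4411
3. ⊥bis P1·P2 via (13.27,21.805): [(16.2487, 21.431) (5.5169, 0) (20, 0) (20, 20.9601)]  |A|=194.5073
4. canonical 4-gon: [(16.2487, 21.431) (5.5169, 0) (20, 0) (20, 20.9601)]
5. shoelace: 194.5073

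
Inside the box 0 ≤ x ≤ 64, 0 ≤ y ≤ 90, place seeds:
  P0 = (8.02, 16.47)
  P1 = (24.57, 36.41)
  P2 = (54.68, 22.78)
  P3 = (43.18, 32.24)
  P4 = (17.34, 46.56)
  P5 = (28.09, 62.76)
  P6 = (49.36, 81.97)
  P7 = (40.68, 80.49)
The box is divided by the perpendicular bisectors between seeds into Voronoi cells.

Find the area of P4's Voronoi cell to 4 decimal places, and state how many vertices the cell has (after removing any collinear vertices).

1. box [0,64]×[0,90]: [(0, 0) (64, 0) (64, 90) (0, 90)]
2. ⊥bis P4·P0 via (12.68,31.515): [(0, 35.4425) (64, 15.6193) (64, 90) (0, 90)]  |A|=4126.0242
3. ⊥bis P4·P1 via (20.955,41.485): [(0, 35.4425) (8.6923, 32.7501) (64, 72.1466) (64, 90) (0, 90)]  |A|=2562.827
4. ⊥bis P4·P2 via (36.01,34.67): [(0, 35.4425) (8.6923, 32.7501) (56.4537, 66.7713) (64, 78.6207) (64, 90) (0, 90)]  |A|=2538.3995
5. ⊥bis P4·P3 via (30.26,39.4): [(0, 35.4425) (8.6923, 32.7501) (38.2379, 53.7959) (58.3015, 90) (0, 90)]  |A|=2229.7017
6. ⊥bis P4·P5 via (22.715,54.66): [(0, 69.7332) (0, 35.4425) (8.6923, 32.7501) (31.3794, 48.9105)]  |A|=638.7882
7. ⊥bis P4·P6 via (33.35,64.265): [(0, 69.7332) (0, 35.4425) (8.6923, 32.7501) (31.3794, 48.9105)]  |A|=638.7882
8. ⊥bis P4·P7 via (29.01,63.525): [(0, 69.7332) (0, 35.4425) (8.6923, 32.7501) (31.3794, 48.9105)]  |A|=638.7882
9. canonical 4-gon: [(0, 69.7332) (0, 35.4425) (8.6923, 32.7501) (31.3794, 48.9105)]
10. shoelace: 638.7882

Area of P4's cell: 638.7882 (4 vertices)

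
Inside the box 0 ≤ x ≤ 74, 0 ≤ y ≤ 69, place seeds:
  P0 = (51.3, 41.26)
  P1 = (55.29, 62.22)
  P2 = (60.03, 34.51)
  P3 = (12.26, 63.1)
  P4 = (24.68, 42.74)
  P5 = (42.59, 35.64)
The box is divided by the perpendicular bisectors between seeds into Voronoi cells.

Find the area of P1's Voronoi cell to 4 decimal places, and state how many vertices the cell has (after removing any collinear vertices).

1. box [0,74]×[0,69]: [(0, 0) (74, 0) (74, 69) (0, 69)]
2. ⊥bis P1·P0 via (53.295,51.74): [(0, 61.8854) (74, 47.7985) (74, 69) (0, 69)]  |A|=1047.6951
3. ⊥bis P1·P2 via (57.66,48.365): [(0, 61.8854) (64.6991, 49.5691) (74, 51.1601) (74, 69) (0, 69)]  |A|=1032.0624
4. ⊥bis P1·P3 via (33.775,62.66): [(33.6282, 55.4838) (64.6991, 49.5691) (74, 51.1601) (74, 69) (33.9047, 69)]  |A|=683.3054
5. ⊥bis P1·P4 via (39.985,52.48): [(33.7666, 62.2513) (38.6861, 54.521) (64.6991, 49.5691) (74, 51.1601) (74, 69) (33.9047, 69)]  |A|=666.1243
6. ⊥bis P1·P5 via (48.94,48.93): [(33.7666, 62.2513) (38.6861, 54.521) (64.6991, 49.5691) (74, 51.1601) (74, 69) (33.9047, 69)]  |A|=666.1243
7. canonical 6-gon: [(33.7666, 62.2513) (38.6861, 54.521) (64.6991, 49.5691) (74, 51.1601) (74, 69) (33.9047, 69)]
8. shoelace: 666.1243

Area of P1's cell: 666.1243 (6 vertices)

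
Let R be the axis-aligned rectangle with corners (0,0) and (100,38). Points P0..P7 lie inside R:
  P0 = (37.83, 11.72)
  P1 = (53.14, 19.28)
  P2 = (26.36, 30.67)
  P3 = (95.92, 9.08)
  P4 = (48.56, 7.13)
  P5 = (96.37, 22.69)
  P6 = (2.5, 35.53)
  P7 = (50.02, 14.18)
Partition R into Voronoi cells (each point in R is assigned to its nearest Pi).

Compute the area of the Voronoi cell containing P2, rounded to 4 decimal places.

Area of P2's cell: 594.9494

1. box [0,100]×[0,38]: [(0, 0) (100, 0) (100, 38) (0, 38)]
2. ⊥bis P2·P0 via (32.095,21.195): [(0, 1.7686) (59.8591, 38) (0, 38)]  |A|=1084.3893
3. ⊥bis P2·P1 via (39.75,24.975): [(0, 1.7686) (40.2388, 26.1243) (45.2898, 38) (0, 38)]  |A|=997.8782
4. ⊥bis P2·P3 via (61.14,19.875): [(0, 1.7686) (40.2388, 26.1243) (45.2898, 38) (0, 38)]  |A|=997.8782
5. ⊥bis P2·P4 via (37.46,18.9): [(0, 1.7686) (40.2388, 26.1243) (45.2898, 38) (0, 38)]  |A|=997.8782
6. ⊥bis P2·P5 via (61.365,26.68): [(0, 1.7686) (40.2388, 26.1243) (45.2898, 38) (0, 38)]  |A|=997.8782
7. ⊥bis P2·P6 via (14.43,33.1): [(9.1799, 7.325) (40.2388, 26.1243) (45.2898, 38) (15.4281, 38)]  |A|=594.9494
8. ⊥bis P2·P7 via (38.19,22.425): [(9.1799, 7.325) (40.2388, 26.1243) (45.2898, 38) (15.4281, 38)]  |A|=594.9494
9. canonical 4-gon: [(9.1799, 7.325) (40.2388, 26.1243) (45.2898, 38) (15.4281, 38)]
10. shoelace: 594.9494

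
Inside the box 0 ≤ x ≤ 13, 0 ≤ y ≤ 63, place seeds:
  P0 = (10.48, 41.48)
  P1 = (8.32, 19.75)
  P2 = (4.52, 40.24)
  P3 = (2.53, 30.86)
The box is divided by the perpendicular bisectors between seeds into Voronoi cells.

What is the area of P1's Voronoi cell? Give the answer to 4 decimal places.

Area of P1's cell: 336.2481

1. box [0,13]×[0,63]: [(0, 0) (13, 0) (13, 63) (0, 63)]
2. ⊥bis P1·P0 via (9.4,30.615): [(0, 31.5494) (0, 0) (13, 0) (13, 30.2572)]  |A|=401.7424
3. ⊥bis P1·P2 via (6.42,29.995): [(9.6364, 30.5915) (0, 28.8044) (0, 0) (13, 0) (13, 30.2572)]  |A|=388.5165
4. ⊥bis P1·P3 via (5.425,25.305): [(0, 22.4777) (0, 0) (13, 0) (13, 29.2527)]  |A|=336.2481
5. canonical 4-gon: [(0, 22.4777) (0, 0) (13, 0) (13, 29.2527)]
6. shoelace: 336.2481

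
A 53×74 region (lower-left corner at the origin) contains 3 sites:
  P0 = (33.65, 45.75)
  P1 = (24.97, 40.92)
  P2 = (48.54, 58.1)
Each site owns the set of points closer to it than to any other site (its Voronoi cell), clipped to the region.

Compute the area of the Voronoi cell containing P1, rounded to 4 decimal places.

1. box [0,53]×[0,74]: [(0, 0) (53, 0) (53, 74) (0, 74)]
2. ⊥bis P1·P0 via (29.31,43.335): [(0, 0) (53, 0) (53, 0.7617) (12.2464, 74) (0, 74)]  |A|=2429.6375
3. ⊥bis P1·P2 via (36.755,49.51): [(0, 0) (53, 0) (53, 0.7617) (12.2464, 74) (0, 74)]  |A|=2429.6375
4. canonical 5-gon: [(0, 0) (53, 0) (53, 0.7617) (12.2464, 74) (0, 74)]
5. shoelace: 2429.6375

Area of P1's cell: 2429.6375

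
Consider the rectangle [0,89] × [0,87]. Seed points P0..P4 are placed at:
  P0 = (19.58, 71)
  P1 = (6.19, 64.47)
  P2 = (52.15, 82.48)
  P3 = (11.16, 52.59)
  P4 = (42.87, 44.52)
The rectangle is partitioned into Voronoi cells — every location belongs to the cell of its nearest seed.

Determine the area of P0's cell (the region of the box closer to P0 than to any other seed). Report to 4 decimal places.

1. box [0,89]×[0,87]: [(0, 0) (89, 0) (89, 87) (0, 87)]
2. ⊥bis P0·P1 via (12.885,67.735): [(45.9178, 0) (89, 0) (89, 87) (3.4899, 87)]  |A|=5593.7641
3. ⊥bis P0·P2 via (35.865,76.74): [(45.9178, 0) (62.9137, 0) (32.2486, 87) (3.4899, 87)]  |A|=1990.3247
4. ⊥bis P0·P3 via (15.37,61.795): [(15.9, 61.5526) (46.084, 47.7477) (32.2486, 87) (3.4899, 87)]  |A|=862.8155
5. ⊥bis P0·P4 via (31.225,57.76): [(15.9, 61.5526) (28.8191, 55.6439) (39.8737, 65.3668) (32.2486, 87) (3.4899, 87)]  |A|=735.2378
6. canonical 5-gon: [(15.9, 61.5526) (28.8191, 55.6439) (39.8737, 65.3668) (32.2486, 87) (3.4899, 87)]
7. shoelace: 735.2378

Area of P0's cell: 735.2378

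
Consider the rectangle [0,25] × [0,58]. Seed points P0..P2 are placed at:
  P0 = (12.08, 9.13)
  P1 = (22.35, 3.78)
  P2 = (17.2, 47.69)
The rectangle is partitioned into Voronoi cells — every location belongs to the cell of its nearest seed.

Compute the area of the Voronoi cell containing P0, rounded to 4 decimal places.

Area of P0's cell: 598.0780

1. box [0,25]×[0,58]: [(0, 0) (25, 0) (25, 58) (0, 58)]
2. ⊥bis P0·P1 via (17.215,6.455): [(0, 0) (13.8524, 0) (25, 21.3993) (25, 58) (0, 58)]  |A|=1330.7243
3. ⊥bis P0·P2 via (14.64,28.41): [(0, 30.3539) (0, 0) (13.8524, 0) (25, 21.3993) (25, 27.0344)]  |A|=598.078
4. canonical 5-gon: [(0, 30.3539) (0, 0) (13.8524, 0) (25, 21.3993) (25, 27.0344)]
5. shoelace: 598.078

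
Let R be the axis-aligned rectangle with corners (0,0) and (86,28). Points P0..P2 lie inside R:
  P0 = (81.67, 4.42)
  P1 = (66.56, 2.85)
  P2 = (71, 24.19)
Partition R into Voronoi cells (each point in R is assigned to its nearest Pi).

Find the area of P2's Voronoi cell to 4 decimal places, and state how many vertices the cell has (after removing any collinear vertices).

1. box [0,86]×[0,28]: [(0, 0) (86, 0) (86, 28) (0, 28)]
2. ⊥bis P2·P0 via (76.335,14.305): [(0, 0) (49.8299, 0) (86, 19.5213) (86, 28) (0, 28)]  |A|=2054.9566
3. ⊥bis P2·P1 via (68.78,13.52): [(0, 27.8304) (73.1831, 12.6039) (86, 19.5213) (86, 28) (0, 28)]  |A|=722.5754
4. canonical 5-gon: [(0, 27.8304) (73.1831, 12.6039) (86, 19.5213) (86, 28) (0, 28)]
5. shoelace: 722.5754

Area of P2's cell: 722.5754 (5 vertices)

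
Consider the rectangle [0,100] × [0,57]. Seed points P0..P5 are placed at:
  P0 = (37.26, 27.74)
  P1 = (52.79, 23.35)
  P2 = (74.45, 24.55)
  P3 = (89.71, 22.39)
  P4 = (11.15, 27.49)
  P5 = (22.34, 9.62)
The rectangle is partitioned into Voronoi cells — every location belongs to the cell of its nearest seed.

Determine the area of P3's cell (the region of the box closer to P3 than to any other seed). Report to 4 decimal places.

Area of P3's cell: 980.8572

1. box [0,100]×[0,57]: [(0, 0) (100, 0) (100, 57) (0, 57)]
2. ⊥bis P3·P0 via (63.485,25.065): [(60.9283, 0) (100, 0) (100, 57) (66.7424, 57)]  |A|=2061.3835
3. ⊥bis P3·P1 via (71.25,22.87): [(70.6553, 0) (100, 0) (100, 57) (72.1375, 57)]  |A|=1630.4056
4. ⊥bis P3·P2 via (82.08,23.47): [(78.7579, 0) (100, 0) (100, 57) (86.8261, 57)]  |A|=980.8572
5. ⊥bis P3·P4 via (50.43,24.94): [(78.7579, 0) (100, 0) (100, 57) (86.8261, 57)]  |A|=980.8572
6. ⊥bis P3·P5 via (56.025,16.005): [(78.7579, 0) (100, 0) (100, 57) (86.8261, 57)]  |A|=980.8572
7. canonical 4-gon: [(78.7579, 0) (100, 0) (100, 57) (86.8261, 57)]
8. shoelace: 980.8572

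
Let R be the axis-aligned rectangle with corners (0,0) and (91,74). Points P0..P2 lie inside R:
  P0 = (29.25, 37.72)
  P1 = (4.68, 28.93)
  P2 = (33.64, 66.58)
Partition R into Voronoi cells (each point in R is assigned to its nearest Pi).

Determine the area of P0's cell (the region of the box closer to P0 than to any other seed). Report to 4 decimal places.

Area of P0's cell: 3492.1054

1. box [0,91]×[0,74]: [(0, 0) (91, 0) (91, 74) (0, 74)]
2. ⊥bis P0·P1 via (16.965,33.325): [(28.8871, 0) (91, 0) (91, 74) (2.4134, 74)]  |A|=5575.881
3. ⊥bis P0·P2 via (31.445,52.15): [(9.0094, 55.5628) (28.8871, 0) (91, 0) (91, 43.0909)]  |A|=3492.1054
4. canonical 4-gon: [(9.0094, 55.5628) (28.8871, 0) (91, 0) (91, 43.0909)]
5. shoelace: 3492.1054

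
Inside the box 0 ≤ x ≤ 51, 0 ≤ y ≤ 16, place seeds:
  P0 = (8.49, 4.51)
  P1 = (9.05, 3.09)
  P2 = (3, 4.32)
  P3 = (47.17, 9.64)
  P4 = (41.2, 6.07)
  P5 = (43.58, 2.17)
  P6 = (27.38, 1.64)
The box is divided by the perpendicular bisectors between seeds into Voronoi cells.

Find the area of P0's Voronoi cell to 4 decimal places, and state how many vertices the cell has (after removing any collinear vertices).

Area of P0's cell: 147.3951 (4 vertices)

1. box [0,51]×[0,16]: [(0, 0) (51, 0) (51, 16) (0, 16)]
2. ⊥bis P0·P1 via (8.77,3.8): [(0, 0.3414) (39.7057, 16) (0, 16)]  |A|=310.8678
3. ⊥bis P0·P2 via (5.745,4.415): [(5.8067, 2.6314) (39.7057, 16) (5.3441, 16)]  |A|=229.6838
4. ⊥bis P0·P3 via (27.83,7.075): [(5.8067, 2.6314) (27.2954, 11.1058) (26.6463, 16) (5.3441, 16)]  |A|=197.7261
5. ⊥bis P0·P4 via (24.845,5.29): [(5.8067, 2.6314) (24.618, 10.0499) (24.3342, 16) (5.3441, 16)]  |A|=183.953
6. ⊥bis P0·P5 via (26.035,3.34): [(5.8067, 2.6314) (24.618, 10.0499) (24.3342, 16) (5.3441, 16)]  |A|=183.953
7. ⊥bis P0·P6 via (17.935,3.075): [(5.8067, 2.6314) (18.6363, 7.6909) (19.8987, 16) (5.3441, 16)]  |A|=147.3951
8. canonical 4-gon: [(5.8067, 2.6314) (18.6363, 7.6909) (19.8987, 16) (5.3441, 16)]
9. shoelace: 147.3951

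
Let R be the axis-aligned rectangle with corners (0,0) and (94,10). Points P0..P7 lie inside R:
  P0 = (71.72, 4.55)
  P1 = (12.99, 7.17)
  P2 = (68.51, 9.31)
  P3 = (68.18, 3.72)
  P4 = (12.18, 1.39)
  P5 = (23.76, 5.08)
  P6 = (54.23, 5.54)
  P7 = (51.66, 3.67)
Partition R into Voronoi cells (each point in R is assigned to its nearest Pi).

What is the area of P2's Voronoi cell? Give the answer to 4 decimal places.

1. box [0,94]×[0,10]: [(0, 0) (94, 0) (94, 10) (0, 10)]
2. ⊥bis P2·P0 via (70.115,6.93): [(0, 0) (59.8387, 0) (74.6674, 10) (0, 10)]  |A|=672.5307
3. ⊥bis P2·P1 via (40.75,8.24): [(41.0676, 0) (59.8387, 0) (74.6674, 10) (40.6822, 10)]  |A|=263.7818
4. ⊥bis P2·P3 via (68.345,6.515): [(40.7537, 8.1438) (69.4067, 6.4523) (74.6674, 10) (40.6822, 10)]  |A|=86.8162
5. ⊥bis P2·P4 via (40.345,5.35): [(40.7537, 8.1438) (69.4067, 6.4523) (74.6674, 10) (40.6822, 10)]  |A|=86.8162
6. ⊥bis P2·P5 via (46.135,7.195): [(46.075, 7.8297) (69.4067, 6.4523) (74.6674, 10) (45.8699, 10)]  |A|=76.2594
7. ⊥bis P2·P6 via (61.37,7.425): [(61.5036, 6.9189) (69.4067, 6.4523) (74.6674, 10) (60.6902, 10)]  |A|=36.7787
8. ⊥bis P2·P7 via (60.085,6.49): [(61.5036, 6.9189) (69.4067, 6.4523) (74.6674, 10) (60.6902, 10)]  |A|=36.7787
9. canonical 4-gon: [(61.5036, 6.9189) (69.4067, 6.4523) (74.6674, 10) (60.6902, 10)]
10. shoelace: 36.7787

Area of P2's cell: 36.7787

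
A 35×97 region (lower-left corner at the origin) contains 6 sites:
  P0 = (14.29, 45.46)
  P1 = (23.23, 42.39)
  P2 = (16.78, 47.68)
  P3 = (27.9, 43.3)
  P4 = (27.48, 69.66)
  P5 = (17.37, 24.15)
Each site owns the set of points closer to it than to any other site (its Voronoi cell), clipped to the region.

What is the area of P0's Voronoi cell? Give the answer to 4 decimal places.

Area of P0's cell: 354.1648

1. box [0,35]×[0,97]: [(0, 0) (35, 0) (35, 97) (0, 97)]
2. ⊥bis P0·P1 via (18.76,43.925): [(0, 0) (3.6761, 0) (35, 91.2167) (35, 97) (0, 97)]  |A|=1966.3698
3. ⊥bis P0·P2 via (15.535,46.57): [(0, 63.9944) (0, 0) (3.6761, 0) (18.519, 43.2231)]  |A|=672.0022
4. ⊥bis P0·P3 via (21.095,44.38): [(0, 63.9944) (0, 0) (3.6761, 0) (18.519, 43.2231)]  |A|=672.0022
5. ⊥bis P0·P4 via (20.885,57.56): [(0, 63.9944) (0, 0) (3.6761, 0) (18.519, 43.2231)]  |A|=672.0022
6. ⊥bis P0·P5 via (15.83,34.805): [(0, 63.9944) (0, 32.517) (15.6176, 34.7743) (18.519, 43.2231)]  |A|=354.1648
7. canonical 4-gon: [(0, 63.9944) (0, 32.517) (15.6176, 34.7743) (18.519, 43.2231)]
8. shoelace: 354.1648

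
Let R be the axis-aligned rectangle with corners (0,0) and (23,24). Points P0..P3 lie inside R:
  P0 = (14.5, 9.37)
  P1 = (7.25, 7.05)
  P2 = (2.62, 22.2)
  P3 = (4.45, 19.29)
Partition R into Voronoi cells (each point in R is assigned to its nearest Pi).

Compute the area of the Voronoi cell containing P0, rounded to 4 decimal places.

1. box [0,23]×[0,24]: [(0, 0) (23, 0) (23, 24) (0, 24)]
2. ⊥bis P0·P1 via (10.875,8.21): [(13.5022, 0) (23, 0) (23, 24) (5.8222, 24)]  |A|=320.1072
3. ⊥bis P0·P2 via (8.56,15.785): [(8.4759, 15.7071) (13.5022, 0) (23, 0) (23, 24) (17.4319, 24)]  |A|=271.9683
4. ⊥bis P0·P3 via (9.475,14.33): [(9.0533, 13.9028) (13.5022, 0) (23, 0) (23, 24) (19.0199, 24)]  |A|=253.4771
5. canonical 5-gon: [(9.0533, 13.9028) (13.5022, 0) (23, 0) (23, 24) (19.0199, 24)]
6. shoelace: 253.4771

Area of P0's cell: 253.4771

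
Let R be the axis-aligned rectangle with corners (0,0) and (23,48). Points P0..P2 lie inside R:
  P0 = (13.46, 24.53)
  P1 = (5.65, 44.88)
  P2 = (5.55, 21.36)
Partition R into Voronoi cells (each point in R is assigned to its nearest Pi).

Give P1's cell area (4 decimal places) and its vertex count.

1. box [0,23]×[0,48]: [(0, 0) (23, 0) (23, 48) (0, 48)]
2. ⊥bis P1·P0 via (9.555,34.705): [(0, 31.0379) (23, 39.865) (23, 48) (0, 48)]  |A|=288.6164
3. ⊥bis P1·P2 via (5.6,33.12): [(0, 33.1438) (5.427, 33.1207) (23, 39.865) (23, 48) (0, 48)]  |A|=282.9022
4. canonical 5-gon: [(0, 33.1438) (5.427, 33.1207) (23, 39.865) (23, 48) (0, 48)]
5. shoelace: 282.9022

Area of P1's cell: 282.9022 (5 vertices)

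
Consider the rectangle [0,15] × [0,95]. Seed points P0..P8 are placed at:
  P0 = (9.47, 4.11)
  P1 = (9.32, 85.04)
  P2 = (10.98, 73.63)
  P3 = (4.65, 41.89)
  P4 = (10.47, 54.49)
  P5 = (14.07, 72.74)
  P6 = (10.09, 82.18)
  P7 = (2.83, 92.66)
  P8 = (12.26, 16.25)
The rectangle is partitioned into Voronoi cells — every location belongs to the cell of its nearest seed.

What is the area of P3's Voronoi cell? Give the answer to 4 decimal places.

1. box [0,15]×[0,95]: [(0, 0) (15, 0) (15, 95) (0, 95)]
2. ⊥bis P3·P0 via (7.06,23): [(0, 22.0993) (15, 24.013) (15, 95) (0, 95)]  |A|=1079.158
3. ⊥bis P3·P1 via (6.985,63.465): [(0, 64.221) (0, 22.0993) (15, 24.013) (15, 62.5976)]  |A|=605.2969
4. ⊥bis P3·P2 via (7.815,57.76): [(0, 59.3186) (0, 22.0993) (15, 24.013) (15, 56.3271)]  |A|=521.5003
5. ⊥bis P3·P4 via (7.56,48.19): [(0, 51.682) (0, 22.0993) (15, 24.013) (15, 44.7534)]  |A|=377.4237
6. ⊥bis P3·P5 via (9.36,57.315): [(0, 51.682) (0, 22.0993) (15, 24.013) (15, 44.7534)]  |A|=377.4237
7. ⊥bis P3·P6 via (7.37,62.035): [(0, 51.682) (0, 22.0993) (15, 24.013) (15, 44.7534)]  |A|=377.4237
8. ⊥bis P3·P7 via (3.74,67.275): [(0, 51.682) (0, 22.0993) (15, 24.013) (15, 44.7534)]  |A|=377.4237
9. ⊥bis P3·P8 via (8.455,29.07): [(0, 51.682) (0, 26.5605) (15, 31.0126) (15, 44.7534)]  |A|=291.4674
10. canonical 4-gon: [(0, 51.682) (0, 26.5605) (15, 31.0126) (15, 44.7534)]
11. shoelace: 291.4674

Area of P3's cell: 291.4674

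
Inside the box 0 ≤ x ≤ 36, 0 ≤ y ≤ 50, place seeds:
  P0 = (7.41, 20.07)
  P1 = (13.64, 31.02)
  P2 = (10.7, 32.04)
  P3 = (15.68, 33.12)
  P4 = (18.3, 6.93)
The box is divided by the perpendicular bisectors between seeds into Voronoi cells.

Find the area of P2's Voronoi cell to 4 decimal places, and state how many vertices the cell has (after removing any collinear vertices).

Area of P2's cell: 259.8016 (5 vertices)

1. box [0,36]×[0,50]: [(0, 0) (36, 0) (36, 50) (0, 50)]
2. ⊥bis P2·P0 via (9.055,26.055): [(0, 28.5438) (36, 18.6491) (36, 50) (0, 50)]  |A|=950.5284
3. ⊥bis P2·P1 via (12.17,31.53): [(0, 28.5438) (10.1647, 25.75) (18.578, 50) (0, 50)]  |A|=334.3056
4. ⊥bis P2·P3 via (13.19,32.58): [(0, 28.5438) (10.1647, 25.75) (12.9378, 33.743) (9.4122, 50) (0, 50)]  |A|=259.8016
5. ⊥bis P2·P4 via (14.5,19.485): [(0, 28.5438) (10.1647, 25.75) (12.9378, 33.743) (9.4122, 50) (0, 50)]  |A|=259.8016
6. canonical 5-gon: [(0, 28.5438) (10.1647, 25.75) (12.9378, 33.743) (9.4122, 50) (0, 50)]
7. shoelace: 259.8016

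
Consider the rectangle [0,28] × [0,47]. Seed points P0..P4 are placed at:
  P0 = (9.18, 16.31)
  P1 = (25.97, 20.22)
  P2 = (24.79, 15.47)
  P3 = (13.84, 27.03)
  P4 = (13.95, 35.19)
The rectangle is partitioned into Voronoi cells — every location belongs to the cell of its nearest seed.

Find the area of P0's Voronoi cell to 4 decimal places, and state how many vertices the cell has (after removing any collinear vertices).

1. box [0,28]×[0,47]: [(0, 0) (28, 0) (28, 47) (0, 47)]
2. ⊥bis P0·P1 via (17.575,18.265): [(0, 0) (21.8285, 0) (10.8833, 47) (0, 47)]  |A|=768.7268
3. ⊥bis P0·P2 via (16.985,15.89): [(0, 0) (16.1299, 0) (17.1996, 19.8772) (10.8833, 47) (0, 47)]  |A|=712.0912
4. ⊥bis P0·P3 via (11.51,21.67): [(0, 26.6734) (0, 0) (16.1299, 0) (17.1638, 19.2123)]  |A|=383.8548
5. ⊥bis P0·P4 via (11.565,25.75): [(0, 26.6734) (0, 0) (16.1299, 0) (17.1638, 19.2123)]  |A|=383.8548
6. canonical 4-gon: [(0, 26.6734) (0, 0) (16.1299, 0) (17.1638, 19.2123)]
7. shoelace: 383.8548

Area of P0's cell: 383.8548 (4 vertices)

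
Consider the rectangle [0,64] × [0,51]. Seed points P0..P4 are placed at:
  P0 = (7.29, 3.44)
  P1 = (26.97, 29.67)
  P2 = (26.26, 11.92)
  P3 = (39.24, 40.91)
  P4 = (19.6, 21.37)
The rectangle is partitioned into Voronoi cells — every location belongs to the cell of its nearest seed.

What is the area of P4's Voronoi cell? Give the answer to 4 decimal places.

1. box [0,64]×[0,51]: [(0, 0) (64, 0) (64, 51) (0, 51)]
2. ⊥bis P4·P0 via (13.445,12.405): [(0, 21.6358) (31.5134, 0) (64, 0) (64, 51) (0, 51)]  |A|=2923.0918
3. ⊥bis P4·P1 via (23.285,25.52): [(0, 46.196) (0, 21.6358) (31.5134, 0) (52.0253, 0)]  |A|=860.771
4. ⊥bis P4·P2 via (22.93,16.645): [(28.7002, 20.7116) (0, 46.196) (0, 21.6358) (15.2021, 11.1987)]  |A|=495.1893
5. ⊥bis P4·P3 via (29.42,31.14): [(28.7002, 20.7116) (0, 46.196) (0, 21.6358) (15.2021, 11.1987)]  |A|=495.1893
6. canonical 4-gon: [(28.7002, 20.7116) (0, 46.196) (0, 21.6358) (15.2021, 11.1987)]
7. shoelace: 495.1893

Area of P4's cell: 495.1893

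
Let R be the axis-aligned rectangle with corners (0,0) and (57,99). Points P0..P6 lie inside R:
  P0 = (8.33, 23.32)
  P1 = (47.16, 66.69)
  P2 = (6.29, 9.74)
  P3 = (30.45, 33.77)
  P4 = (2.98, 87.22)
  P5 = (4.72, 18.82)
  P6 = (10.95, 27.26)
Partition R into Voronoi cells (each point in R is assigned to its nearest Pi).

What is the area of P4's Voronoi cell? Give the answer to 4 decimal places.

Area of P4's cell: 1061.3952

1. box [0,57]×[0,99]: [(0, 0) (57, 0) (57, 99) (0, 99)]
2. ⊥bis P4·P0 via (5.655,55.27): [(0, 54.7965) (57, 59.5688) (57, 99) (0, 99)]  |A|=2383.5868
3. ⊥bis P4·P1 via (25.07,76.955): [(0, 54.7965) (15.3712, 56.0835) (35.3141, 99) (0, 99)]  |A|=1097.5093
4. ⊥bis P4·P2 via (4.635,48.48): [(0, 54.7965) (15.3712, 56.0835) (35.3141, 99) (0, 99)]  |A|=1097.5093
5. ⊥bis P4·P3 via (16.715,60.495): [(0, 54.7965) (6.7223, 55.3594) (17.6428, 60.9718) (35.3141, 99) (0, 99)]  |A|=1077.1923
6. ⊥bis P4·P5 via (3.85,53.02): [(0, 54.7965) (6.7223, 55.3594) (17.6428, 60.9718) (35.3141, 99) (0, 99)]  |A|=1077.1923
7. ⊥bis P4·P6 via (6.965,57.24): [(0, 56.3142) (11.5735, 57.8526) (17.6428, 60.9718) (35.3141, 99) (0, 99)]  |A|=1061.3952
8. canonical 5-gon: [(0, 56.3142) (11.5735, 57.8526) (17.6428, 60.9718) (35.3141, 99) (0, 99)]
9. shoelace: 1061.3952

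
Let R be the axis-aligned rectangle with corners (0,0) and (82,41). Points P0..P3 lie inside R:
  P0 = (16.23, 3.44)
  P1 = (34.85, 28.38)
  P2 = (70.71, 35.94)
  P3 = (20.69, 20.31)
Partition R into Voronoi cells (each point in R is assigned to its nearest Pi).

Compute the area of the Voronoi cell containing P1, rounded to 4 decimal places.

1. box [0,82]×[0,41]: [(0, 0) (82, 0) (82, 41) (0, 41)]
2. ⊥bis P1·P0 via (25.54,15.91): [(0, 34.978) (46.8502, 0) (82, 0) (82, 41) (0, 41)]  |A|=2542.6384
3. ⊥bis P1·P2 via (52.78,32.16): [(0, 34.978) (46.8502, 0) (59.56, 0) (50.9164, 41) (0, 41)]  |A|=1445.4029
4. ⊥bis P1·P3 via (27.77,24.345): [(37.7892, 6.7649) (46.8502, 0) (59.56, 0) (50.9164, 41) (18.2781, 41)]  |A|=1018.7427
5. canonical 5-gon: [(37.7892, 6.7649) (46.8502, 0) (59.56, 0) (50.9164, 41) (18.2781, 41)]
6. shoelace: 1018.7427

Area of P1's cell: 1018.7427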